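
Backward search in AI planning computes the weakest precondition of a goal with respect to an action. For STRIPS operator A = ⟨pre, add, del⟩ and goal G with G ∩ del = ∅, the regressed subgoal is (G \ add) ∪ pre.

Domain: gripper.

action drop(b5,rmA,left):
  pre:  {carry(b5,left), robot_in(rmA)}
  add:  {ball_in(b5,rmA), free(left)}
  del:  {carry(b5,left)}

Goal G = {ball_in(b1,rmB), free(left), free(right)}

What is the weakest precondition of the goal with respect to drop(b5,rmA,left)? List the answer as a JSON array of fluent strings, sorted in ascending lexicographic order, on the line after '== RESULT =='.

Regress:
  G ∩ del = {}  (empty — regression defined)
  G \ add = {ball_in(b1,rmB), free(left), free(right)} \ {ball_in(b5,rmA), free(left)} = {ball_in(b1,rmB), free(right)}
  ∪ pre   = {ball_in(b1,rmB), free(right)} ∪ {carry(b5,left), robot_in(rmA)}
          = {ball_in(b1,rmB), carry(b5,left), free(right), robot_in(rmA)}

== RESULT ==
["ball_in(b1,rmB)", "carry(b5,left)", "free(right)", "robot_in(rmA)"]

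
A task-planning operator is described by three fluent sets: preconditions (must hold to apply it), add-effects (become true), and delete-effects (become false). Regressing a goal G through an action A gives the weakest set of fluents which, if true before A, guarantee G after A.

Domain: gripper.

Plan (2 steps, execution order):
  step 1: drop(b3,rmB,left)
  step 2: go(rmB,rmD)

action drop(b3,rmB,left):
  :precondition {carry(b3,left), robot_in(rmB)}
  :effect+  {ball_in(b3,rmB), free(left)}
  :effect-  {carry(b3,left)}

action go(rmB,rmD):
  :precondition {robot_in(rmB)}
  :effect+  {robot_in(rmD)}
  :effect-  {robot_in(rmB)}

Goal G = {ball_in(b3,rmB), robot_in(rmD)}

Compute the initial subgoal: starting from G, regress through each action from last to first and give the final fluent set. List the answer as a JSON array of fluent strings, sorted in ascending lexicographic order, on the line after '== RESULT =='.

Regress step by step:
  through step 2 (go(rmB,rmD)): drop {robot_in(rmD)}, keep {ball_in(b3,rmB)}, require {robot_in(rmB)}
    → {ball_in(b3,rmB), robot_in(rmB)}
  through step 1 (drop(b3,rmB,left)): drop {ball_in(b3,rmB)}, keep {robot_in(rmB)}, require {carry(b3,left), robot_in(rmB)}
    → {carry(b3,left), robot_in(rmB)}

== RESULT ==
["carry(b3,left)", "robot_in(rmB)"]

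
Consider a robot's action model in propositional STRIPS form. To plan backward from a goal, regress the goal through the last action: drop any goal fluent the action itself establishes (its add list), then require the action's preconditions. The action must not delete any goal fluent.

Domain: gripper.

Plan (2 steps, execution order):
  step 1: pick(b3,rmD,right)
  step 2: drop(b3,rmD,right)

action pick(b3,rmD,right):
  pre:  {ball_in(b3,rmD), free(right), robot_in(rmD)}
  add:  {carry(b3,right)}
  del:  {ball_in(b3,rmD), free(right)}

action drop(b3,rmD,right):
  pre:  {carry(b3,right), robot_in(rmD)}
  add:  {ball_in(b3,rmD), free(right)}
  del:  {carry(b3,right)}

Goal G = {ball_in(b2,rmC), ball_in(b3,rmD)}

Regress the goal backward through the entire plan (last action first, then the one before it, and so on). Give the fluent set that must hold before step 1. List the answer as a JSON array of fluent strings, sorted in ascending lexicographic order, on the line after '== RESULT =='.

Regress step by step:
  through step 2 (drop(b3,rmD,right)): drop {ball_in(b3,rmD)}, keep {ball_in(b2,rmC)}, require {carry(b3,right), robot_in(rmD)}
    → {ball_in(b2,rmC), carry(b3,right), robot_in(rmD)}
  through step 1 (pick(b3,rmD,right)): drop {carry(b3,right)}, keep {ball_in(b2,rmC), robot_in(rmD)}, require {ball_in(b3,rmD), free(right), robot_in(rmD)}
    → {ball_in(b2,rmC), ball_in(b3,rmD), free(right), robot_in(rmD)}

== RESULT ==
["ball_in(b2,rmC)", "ball_in(b3,rmD)", "free(right)", "robot_in(rmD)"]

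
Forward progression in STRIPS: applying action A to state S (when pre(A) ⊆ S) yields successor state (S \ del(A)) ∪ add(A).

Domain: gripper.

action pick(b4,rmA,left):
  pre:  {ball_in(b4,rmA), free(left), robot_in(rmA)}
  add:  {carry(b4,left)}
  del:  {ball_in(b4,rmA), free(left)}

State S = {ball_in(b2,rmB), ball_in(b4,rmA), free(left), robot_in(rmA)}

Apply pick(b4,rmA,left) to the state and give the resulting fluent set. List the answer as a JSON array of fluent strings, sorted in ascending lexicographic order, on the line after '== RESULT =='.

Compute (S \ del) ∪ add:
  pre ⊆ S: {ball_in(b4,rmA), free(left), robot_in(rmA)} ⊆ S  — applicable
  S \ del = {ball_in(b2,rmB), robot_in(rmA)}
  ∪ add   = {ball_in(b2,rmB), carry(b4,left), robot_in(rmA)}

== RESULT ==
["ball_in(b2,rmB)", "carry(b4,left)", "robot_in(rmA)"]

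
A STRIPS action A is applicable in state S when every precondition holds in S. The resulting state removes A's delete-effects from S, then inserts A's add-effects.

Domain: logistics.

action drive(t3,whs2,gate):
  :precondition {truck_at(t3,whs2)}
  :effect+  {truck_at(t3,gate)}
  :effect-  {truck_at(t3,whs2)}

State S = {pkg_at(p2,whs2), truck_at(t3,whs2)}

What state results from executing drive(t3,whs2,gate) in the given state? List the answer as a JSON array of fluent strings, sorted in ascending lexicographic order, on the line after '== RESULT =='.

Compute (S \ del) ∪ add:
  pre ⊆ S: {truck_at(t3,whs2)} ⊆ S  — applicable
  S \ del = {pkg_at(p2,whs2)}
  ∪ add   = {pkg_at(p2,whs2), truck_at(t3,gate)}

== RESULT ==
["pkg_at(p2,whs2)", "truck_at(t3,gate)"]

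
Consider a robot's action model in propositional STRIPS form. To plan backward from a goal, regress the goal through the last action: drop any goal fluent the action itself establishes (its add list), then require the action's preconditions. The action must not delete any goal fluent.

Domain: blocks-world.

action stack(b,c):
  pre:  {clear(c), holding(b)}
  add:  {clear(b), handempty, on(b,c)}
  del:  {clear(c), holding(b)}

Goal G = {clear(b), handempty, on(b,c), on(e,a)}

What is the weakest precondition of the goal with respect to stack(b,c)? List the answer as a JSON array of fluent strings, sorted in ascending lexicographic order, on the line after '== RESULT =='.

Compute (G \ add) ∪ pre:
  G ∩ del = {}  (empty — regression defined)
  G \ add = {clear(b), handempty, on(b,c), on(e,a)} \ {clear(b), handempty, on(b,c)} = {on(e,a)}
  ∪ pre   = {on(e,a)} ∪ {clear(c), holding(b)}
          = {clear(c), holding(b), on(e,a)}

== RESULT ==
["clear(c)", "holding(b)", "on(e,a)"]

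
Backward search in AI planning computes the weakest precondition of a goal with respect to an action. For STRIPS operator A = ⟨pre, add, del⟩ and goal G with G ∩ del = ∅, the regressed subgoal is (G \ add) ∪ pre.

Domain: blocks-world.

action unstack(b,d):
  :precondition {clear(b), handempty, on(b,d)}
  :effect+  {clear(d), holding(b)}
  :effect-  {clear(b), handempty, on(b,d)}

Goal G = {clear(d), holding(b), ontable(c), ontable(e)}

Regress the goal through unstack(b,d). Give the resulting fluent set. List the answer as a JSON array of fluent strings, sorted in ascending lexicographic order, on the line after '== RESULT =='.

Regress:
  G ∩ del = {}  (empty — regression defined)
  G \ add = {clear(d), holding(b), ontable(c), ontable(e)} \ {clear(d), holding(b)} = {ontable(c), ontable(e)}
  ∪ pre   = {ontable(c), ontable(e)} ∪ {clear(b), handempty, on(b,d)}
          = {clear(b), handempty, on(b,d), ontable(c), ontable(e)}

== RESULT ==
["clear(b)", "handempty", "on(b,d)", "ontable(c)", "ontable(e)"]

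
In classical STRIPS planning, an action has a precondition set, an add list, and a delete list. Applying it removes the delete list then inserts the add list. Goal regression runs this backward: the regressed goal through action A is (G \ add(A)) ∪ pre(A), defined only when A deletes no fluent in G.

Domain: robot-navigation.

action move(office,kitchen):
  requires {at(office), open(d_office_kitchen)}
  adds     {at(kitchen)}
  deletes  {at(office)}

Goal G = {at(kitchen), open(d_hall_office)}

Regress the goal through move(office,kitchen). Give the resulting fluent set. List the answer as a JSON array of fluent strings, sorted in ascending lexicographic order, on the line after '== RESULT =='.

Compute (G \ add) ∪ pre:
  G ∩ del = {}  (empty — regression defined)
  G \ add = {at(kitchen), open(d_hall_office)} \ {at(kitchen)} = {open(d_hall_office)}
  ∪ pre   = {open(d_hall_office)} ∪ {at(office), open(d_office_kitchen)}
          = {at(office), open(d_hall_office), open(d_office_kitchen)}

== RESULT ==
["at(office)", "open(d_hall_office)", "open(d_office_kitchen)"]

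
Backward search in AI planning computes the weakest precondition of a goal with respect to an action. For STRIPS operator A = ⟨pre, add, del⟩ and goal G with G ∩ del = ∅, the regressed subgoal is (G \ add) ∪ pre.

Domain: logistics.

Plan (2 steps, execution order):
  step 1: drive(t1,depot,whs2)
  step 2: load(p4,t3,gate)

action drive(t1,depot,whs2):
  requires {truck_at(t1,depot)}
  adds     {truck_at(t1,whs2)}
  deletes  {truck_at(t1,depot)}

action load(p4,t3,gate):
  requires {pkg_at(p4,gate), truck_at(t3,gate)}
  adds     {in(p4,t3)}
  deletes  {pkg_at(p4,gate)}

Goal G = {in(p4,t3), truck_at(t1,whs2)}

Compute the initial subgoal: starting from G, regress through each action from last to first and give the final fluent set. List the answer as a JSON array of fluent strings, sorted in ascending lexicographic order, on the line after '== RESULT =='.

Work backward from the goal:
  through step 2 (load(p4,t3,gate)): drop {in(p4,t3)}, keep {truck_at(t1,whs2)}, require {pkg_at(p4,gate), truck_at(t3,gate)}
    → {pkg_at(p4,gate), truck_at(t1,whs2), truck_at(t3,gate)}
  through step 1 (drive(t1,depot,whs2)): drop {truck_at(t1,whs2)}, keep {pkg_at(p4,gate), truck_at(t3,gate)}, require {truck_at(t1,depot)}
    → {pkg_at(p4,gate), truck_at(t1,depot), truck_at(t3,gate)}

== RESULT ==
["pkg_at(p4,gate)", "truck_at(t1,depot)", "truck_at(t3,gate)"]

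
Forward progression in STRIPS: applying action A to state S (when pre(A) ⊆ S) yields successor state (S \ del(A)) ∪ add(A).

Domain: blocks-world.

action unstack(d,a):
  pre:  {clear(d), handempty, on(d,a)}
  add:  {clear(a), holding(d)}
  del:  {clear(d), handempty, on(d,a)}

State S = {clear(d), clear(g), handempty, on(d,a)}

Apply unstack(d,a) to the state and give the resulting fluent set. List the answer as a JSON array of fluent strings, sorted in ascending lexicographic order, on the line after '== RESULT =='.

Progress:
  pre ⊆ S: {clear(d), handempty, on(d,a)} ⊆ S  — applicable
  S \ del = {clear(g)}
  ∪ add   = {clear(a), clear(g), holding(d)}

== RESULT ==
["clear(a)", "clear(g)", "holding(d)"]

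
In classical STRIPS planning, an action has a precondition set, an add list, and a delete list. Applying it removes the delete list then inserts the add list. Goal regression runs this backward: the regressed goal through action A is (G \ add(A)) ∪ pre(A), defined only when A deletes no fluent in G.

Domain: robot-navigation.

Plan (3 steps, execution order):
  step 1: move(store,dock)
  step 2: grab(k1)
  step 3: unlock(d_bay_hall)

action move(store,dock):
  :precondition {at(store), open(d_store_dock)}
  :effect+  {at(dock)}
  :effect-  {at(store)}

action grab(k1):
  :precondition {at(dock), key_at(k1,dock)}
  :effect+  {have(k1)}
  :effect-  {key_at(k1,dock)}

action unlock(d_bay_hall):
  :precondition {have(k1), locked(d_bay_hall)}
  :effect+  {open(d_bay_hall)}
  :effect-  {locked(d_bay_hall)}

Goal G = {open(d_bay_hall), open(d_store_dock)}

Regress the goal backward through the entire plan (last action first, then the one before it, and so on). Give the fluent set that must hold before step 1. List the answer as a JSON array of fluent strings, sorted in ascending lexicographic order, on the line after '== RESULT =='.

Work backward from the goal:
  through step 3 (unlock(d_bay_hall)): drop {open(d_bay_hall)}, keep {open(d_store_dock)}, require {have(k1), locked(d_bay_hall)}
    → {have(k1), locked(d_bay_hall), open(d_store_dock)}
  through step 2 (grab(k1)): drop {have(k1)}, keep {locked(d_bay_hall), open(d_store_dock)}, require {at(dock), key_at(k1,dock)}
    → {at(dock), key_at(k1,dock), locked(d_bay_hall), open(d_store_dock)}
  through step 1 (move(store,dock)): drop {at(dock)}, keep {key_at(k1,dock), locked(d_bay_hall), open(d_store_dock)}, require {at(store), open(d_store_dock)}
    → {at(store), key_at(k1,dock), locked(d_bay_hall), open(d_store_dock)}

== RESULT ==
["at(store)", "key_at(k1,dock)", "locked(d_bay_hall)", "open(d_store_dock)"]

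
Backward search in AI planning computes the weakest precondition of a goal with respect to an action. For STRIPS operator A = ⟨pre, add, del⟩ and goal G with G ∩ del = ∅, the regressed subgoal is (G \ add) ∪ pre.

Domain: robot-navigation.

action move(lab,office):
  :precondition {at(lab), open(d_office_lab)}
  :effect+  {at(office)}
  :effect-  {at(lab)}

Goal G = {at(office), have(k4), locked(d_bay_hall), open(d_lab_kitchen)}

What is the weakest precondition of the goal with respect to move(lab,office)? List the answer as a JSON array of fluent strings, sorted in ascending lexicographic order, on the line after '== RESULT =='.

Regress:
  G ∩ del = {}  (empty — regression defined)
  G \ add = {at(office), have(k4), locked(d_bay_hall), open(d_lab_kitchen)} \ {at(office)} = {have(k4), locked(d_bay_hall), open(d_lab_kitchen)}
  ∪ pre   = {have(k4), locked(d_bay_hall), open(d_lab_kitchen)} ∪ {at(lab), open(d_office_lab)}
          = {at(lab), have(k4), locked(d_bay_hall), open(d_lab_kitchen), open(d_office_lab)}

== RESULT ==
["at(lab)", "have(k4)", "locked(d_bay_hall)", "open(d_lab_kitchen)", "open(d_office_lab)"]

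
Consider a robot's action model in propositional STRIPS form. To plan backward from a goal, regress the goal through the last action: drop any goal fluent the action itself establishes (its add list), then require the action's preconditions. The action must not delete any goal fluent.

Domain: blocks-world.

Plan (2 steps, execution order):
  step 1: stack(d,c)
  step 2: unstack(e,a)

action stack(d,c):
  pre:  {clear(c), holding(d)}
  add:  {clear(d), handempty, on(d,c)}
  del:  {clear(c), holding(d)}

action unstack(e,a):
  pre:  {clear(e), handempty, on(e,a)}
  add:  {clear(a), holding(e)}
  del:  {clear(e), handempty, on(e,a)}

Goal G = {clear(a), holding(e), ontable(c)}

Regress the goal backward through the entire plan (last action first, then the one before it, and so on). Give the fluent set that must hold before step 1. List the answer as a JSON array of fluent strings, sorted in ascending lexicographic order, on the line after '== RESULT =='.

Regress step by step:
  through step 2 (unstack(e,a)): drop {clear(a), holding(e)}, keep {ontable(c)}, require {clear(e), handempty, on(e,a)}
    → {clear(e), handempty, on(e,a), ontable(c)}
  through step 1 (stack(d,c)): drop {handempty}, keep {clear(e), on(e,a), ontable(c)}, require {clear(c), holding(d)}
    → {clear(c), clear(e), holding(d), on(e,a), ontable(c)}

== RESULT ==
["clear(c)", "clear(e)", "holding(d)", "on(e,a)", "ontable(c)"]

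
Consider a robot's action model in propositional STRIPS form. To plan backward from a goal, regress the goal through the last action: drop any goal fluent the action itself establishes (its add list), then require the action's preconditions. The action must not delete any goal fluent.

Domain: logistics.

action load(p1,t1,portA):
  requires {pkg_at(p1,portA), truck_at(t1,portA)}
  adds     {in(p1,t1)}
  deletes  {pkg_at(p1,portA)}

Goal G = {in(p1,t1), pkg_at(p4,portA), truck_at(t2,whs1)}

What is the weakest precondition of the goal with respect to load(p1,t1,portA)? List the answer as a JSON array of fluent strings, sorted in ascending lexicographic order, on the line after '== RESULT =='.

Compute (G \ add) ∪ pre:
  G ∩ del = {}  (empty — regression defined)
  G \ add = {in(p1,t1), pkg_at(p4,portA), truck_at(t2,whs1)} \ {in(p1,t1)} = {pkg_at(p4,portA), truck_at(t2,whs1)}
  ∪ pre   = {pkg_at(p4,portA), truck_at(t2,whs1)} ∪ {pkg_at(p1,portA), truck_at(t1,portA)}
          = {pkg_at(p1,portA), pkg_at(p4,portA), truck_at(t1,portA), truck_at(t2,whs1)}

== RESULT ==
["pkg_at(p1,portA)", "pkg_at(p4,portA)", "truck_at(t1,portA)", "truck_at(t2,whs1)"]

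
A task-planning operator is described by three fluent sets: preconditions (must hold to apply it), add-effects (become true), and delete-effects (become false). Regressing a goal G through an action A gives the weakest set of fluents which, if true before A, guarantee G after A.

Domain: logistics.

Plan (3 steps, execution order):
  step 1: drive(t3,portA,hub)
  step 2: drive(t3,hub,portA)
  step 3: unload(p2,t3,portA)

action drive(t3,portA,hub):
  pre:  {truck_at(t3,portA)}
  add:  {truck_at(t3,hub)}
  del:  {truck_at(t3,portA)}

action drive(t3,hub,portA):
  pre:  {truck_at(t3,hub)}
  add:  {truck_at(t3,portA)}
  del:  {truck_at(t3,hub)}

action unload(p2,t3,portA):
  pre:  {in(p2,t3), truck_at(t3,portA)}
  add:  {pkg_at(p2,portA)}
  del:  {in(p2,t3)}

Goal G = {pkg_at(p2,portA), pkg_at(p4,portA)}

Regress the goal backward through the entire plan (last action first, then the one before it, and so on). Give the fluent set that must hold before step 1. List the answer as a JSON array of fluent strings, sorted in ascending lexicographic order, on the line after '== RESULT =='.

Regress step by step:
  through step 3 (unload(p2,t3,portA)): drop {pkg_at(p2,portA)}, keep {pkg_at(p4,portA)}, require {in(p2,t3), truck_at(t3,portA)}
    → {in(p2,t3), pkg_at(p4,portA), truck_at(t3,portA)}
  through step 2 (drive(t3,hub,portA)): drop {truck_at(t3,portA)}, keep {in(p2,t3), pkg_at(p4,portA)}, require {truck_at(t3,hub)}
    → {in(p2,t3), pkg_at(p4,portA), truck_at(t3,hub)}
  through step 1 (drive(t3,portA,hub)): drop {truck_at(t3,hub)}, keep {in(p2,t3), pkg_at(p4,portA)}, require {truck_at(t3,portA)}
    → {in(p2,t3), pkg_at(p4,portA), truck_at(t3,portA)}

== RESULT ==
["in(p2,t3)", "pkg_at(p4,portA)", "truck_at(t3,portA)"]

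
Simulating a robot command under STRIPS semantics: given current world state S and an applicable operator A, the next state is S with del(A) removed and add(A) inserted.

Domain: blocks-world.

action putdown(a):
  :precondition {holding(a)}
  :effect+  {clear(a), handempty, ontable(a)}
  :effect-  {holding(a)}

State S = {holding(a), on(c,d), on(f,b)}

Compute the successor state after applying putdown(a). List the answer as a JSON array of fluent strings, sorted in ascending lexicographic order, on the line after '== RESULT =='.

Compute (S \ del) ∪ add:
  pre ⊆ S: {holding(a)} ⊆ S  — applicable
  S \ del = {on(c,d), on(f,b)}
  ∪ add   = {clear(a), handempty, on(c,d), on(f,b), ontable(a)}

== RESULT ==
["clear(a)", "handempty", "on(c,d)", "on(f,b)", "ontable(a)"]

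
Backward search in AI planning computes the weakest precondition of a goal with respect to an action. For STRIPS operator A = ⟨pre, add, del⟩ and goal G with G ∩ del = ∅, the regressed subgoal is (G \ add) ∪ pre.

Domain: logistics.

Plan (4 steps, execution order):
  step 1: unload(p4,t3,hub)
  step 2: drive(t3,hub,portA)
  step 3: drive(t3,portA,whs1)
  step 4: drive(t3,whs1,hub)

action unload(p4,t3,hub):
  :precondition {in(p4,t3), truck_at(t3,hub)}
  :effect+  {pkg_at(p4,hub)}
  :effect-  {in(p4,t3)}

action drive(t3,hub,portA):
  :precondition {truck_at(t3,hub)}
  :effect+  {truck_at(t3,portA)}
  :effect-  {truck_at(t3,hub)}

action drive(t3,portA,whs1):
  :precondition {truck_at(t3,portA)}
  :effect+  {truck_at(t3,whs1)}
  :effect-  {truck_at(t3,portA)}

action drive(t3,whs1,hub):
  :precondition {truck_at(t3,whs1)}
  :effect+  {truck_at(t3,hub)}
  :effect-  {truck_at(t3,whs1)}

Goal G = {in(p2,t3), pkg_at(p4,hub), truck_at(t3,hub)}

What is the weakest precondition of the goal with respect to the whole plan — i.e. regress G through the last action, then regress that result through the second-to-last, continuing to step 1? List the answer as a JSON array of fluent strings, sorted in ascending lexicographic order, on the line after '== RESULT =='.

Regress step by step:
  through step 4 (drive(t3,whs1,hub)): drop {truck_at(t3,hub)}, keep {in(p2,t3), pkg_at(p4,hub)}, require {truck_at(t3,whs1)}
    → {in(p2,t3), pkg_at(p4,hub), truck_at(t3,whs1)}
  through step 3 (drive(t3,portA,whs1)): drop {truck_at(t3,whs1)}, keep {in(p2,t3), pkg_at(p4,hub)}, require {truck_at(t3,portA)}
    → {in(p2,t3), pkg_at(p4,hub), truck_at(t3,portA)}
  through step 2 (drive(t3,hub,portA)): drop {truck_at(t3,portA)}, keep {in(p2,t3), pkg_at(p4,hub)}, require {truck_at(t3,hub)}
    → {in(p2,t3), pkg_at(p4,hub), truck_at(t3,hub)}
  through step 1 (unload(p4,t3,hub)): drop {pkg_at(p4,hub)}, keep {in(p2,t3), truck_at(t3,hub)}, require {in(p4,t3), truck_at(t3,hub)}
    → {in(p2,t3), in(p4,t3), truck_at(t3,hub)}

== RESULT ==
["in(p2,t3)", "in(p4,t3)", "truck_at(t3,hub)"]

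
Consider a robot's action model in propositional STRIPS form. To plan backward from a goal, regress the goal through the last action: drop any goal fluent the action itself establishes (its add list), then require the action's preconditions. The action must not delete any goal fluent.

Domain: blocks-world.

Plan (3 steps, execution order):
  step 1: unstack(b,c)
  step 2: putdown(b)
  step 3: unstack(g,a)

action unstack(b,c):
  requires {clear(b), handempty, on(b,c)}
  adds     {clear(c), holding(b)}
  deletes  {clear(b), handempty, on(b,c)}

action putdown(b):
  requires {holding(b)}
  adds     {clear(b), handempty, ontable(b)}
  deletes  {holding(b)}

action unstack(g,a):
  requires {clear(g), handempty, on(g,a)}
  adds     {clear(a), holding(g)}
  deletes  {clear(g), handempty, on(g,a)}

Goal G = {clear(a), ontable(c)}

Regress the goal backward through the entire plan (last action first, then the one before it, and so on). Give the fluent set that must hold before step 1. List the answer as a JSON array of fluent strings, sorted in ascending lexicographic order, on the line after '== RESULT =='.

Regress step by step:
  through step 3 (unstack(g,a)): drop {clear(a)}, keep {ontable(c)}, require {clear(g), handempty, on(g,a)}
    → {clear(g), handempty, on(g,a), ontable(c)}
  through step 2 (putdown(b)): drop {handempty}, keep {clear(g), on(g,a), ontable(c)}, require {holding(b)}
    → {clear(g), holding(b), on(g,a), ontable(c)}
  through step 1 (unstack(b,c)): drop {holding(b)}, keep {clear(g), on(g,a), ontable(c)}, require {clear(b), handempty, on(b,c)}
    → {clear(b), clear(g), handempty, on(b,c), on(g,a), ontable(c)}

== RESULT ==
["clear(b)", "clear(g)", "handempty", "on(b,c)", "on(g,a)", "ontable(c)"]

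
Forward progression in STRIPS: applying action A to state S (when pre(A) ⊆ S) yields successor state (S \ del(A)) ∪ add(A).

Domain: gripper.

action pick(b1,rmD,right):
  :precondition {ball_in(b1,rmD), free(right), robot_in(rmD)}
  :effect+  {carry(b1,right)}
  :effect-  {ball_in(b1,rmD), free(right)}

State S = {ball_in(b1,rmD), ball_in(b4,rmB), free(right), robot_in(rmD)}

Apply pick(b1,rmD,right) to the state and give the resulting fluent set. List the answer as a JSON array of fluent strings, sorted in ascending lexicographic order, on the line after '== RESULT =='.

Compute (S \ del) ∪ add:
  pre ⊆ S: {ball_in(b1,rmD), free(right), robot_in(rmD)} ⊆ S  — applicable
  S \ del = {ball_in(b4,rmB), robot_in(rmD)}
  ∪ add   = {ball_in(b4,rmB), carry(b1,right), robot_in(rmD)}

== RESULT ==
["ball_in(b4,rmB)", "carry(b1,right)", "robot_in(rmD)"]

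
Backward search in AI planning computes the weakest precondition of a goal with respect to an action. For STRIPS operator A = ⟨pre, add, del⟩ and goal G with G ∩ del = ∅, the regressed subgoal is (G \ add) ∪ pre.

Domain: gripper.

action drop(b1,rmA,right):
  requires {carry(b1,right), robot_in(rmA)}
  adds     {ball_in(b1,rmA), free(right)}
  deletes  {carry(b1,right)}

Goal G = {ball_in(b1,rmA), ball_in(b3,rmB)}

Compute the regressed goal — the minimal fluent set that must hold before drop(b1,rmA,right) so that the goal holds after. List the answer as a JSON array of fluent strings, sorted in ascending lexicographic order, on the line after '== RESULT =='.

Regress:
  G ∩ del = {}  (empty — regression defined)
  G \ add = {ball_in(b1,rmA), ball_in(b3,rmB)} \ {ball_in(b1,rmA), free(right)} = {ball_in(b3,rmB)}
  ∪ pre   = {ball_in(b3,rmB)} ∪ {carry(b1,right), robot_in(rmA)}
          = {ball_in(b3,rmB), carry(b1,right), robot_in(rmA)}

== RESULT ==
["ball_in(b3,rmB)", "carry(b1,right)", "robot_in(rmA)"]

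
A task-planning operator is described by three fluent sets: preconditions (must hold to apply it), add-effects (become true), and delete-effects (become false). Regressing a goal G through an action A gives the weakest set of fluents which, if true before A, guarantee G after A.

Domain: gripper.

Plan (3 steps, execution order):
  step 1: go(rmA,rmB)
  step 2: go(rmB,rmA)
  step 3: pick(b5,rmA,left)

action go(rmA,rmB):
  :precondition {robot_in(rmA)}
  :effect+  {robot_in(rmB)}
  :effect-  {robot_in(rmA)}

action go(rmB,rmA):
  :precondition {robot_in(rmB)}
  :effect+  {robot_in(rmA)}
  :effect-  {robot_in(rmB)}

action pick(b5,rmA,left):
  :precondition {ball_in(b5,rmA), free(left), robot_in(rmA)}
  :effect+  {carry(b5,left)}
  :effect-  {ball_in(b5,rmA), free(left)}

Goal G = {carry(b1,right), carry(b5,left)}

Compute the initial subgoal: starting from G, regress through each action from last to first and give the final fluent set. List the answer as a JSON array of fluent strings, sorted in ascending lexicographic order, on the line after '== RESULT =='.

Regress step by step:
  through step 3 (pick(b5,rmA,left)): drop {carry(b5,left)}, keep {carry(b1,right)}, require {ball_in(b5,rmA), free(left), robot_in(rmA)}
    → {ball_in(b5,rmA), carry(b1,right), free(left), robot_in(rmA)}
  through step 2 (go(rmB,rmA)): drop {robot_in(rmA)}, keep {ball_in(b5,rmA), carry(b1,right), free(left)}, require {robot_in(rmB)}
    → {ball_in(b5,rmA), carry(b1,right), free(left), robot_in(rmB)}
  through step 1 (go(rmA,rmB)): drop {robot_in(rmB)}, keep {ball_in(b5,rmA), carry(b1,right), free(left)}, require {robot_in(rmA)}
    → {ball_in(b5,rmA), carry(b1,right), free(left), robot_in(rmA)}

== RESULT ==
["ball_in(b5,rmA)", "carry(b1,right)", "free(left)", "robot_in(rmA)"]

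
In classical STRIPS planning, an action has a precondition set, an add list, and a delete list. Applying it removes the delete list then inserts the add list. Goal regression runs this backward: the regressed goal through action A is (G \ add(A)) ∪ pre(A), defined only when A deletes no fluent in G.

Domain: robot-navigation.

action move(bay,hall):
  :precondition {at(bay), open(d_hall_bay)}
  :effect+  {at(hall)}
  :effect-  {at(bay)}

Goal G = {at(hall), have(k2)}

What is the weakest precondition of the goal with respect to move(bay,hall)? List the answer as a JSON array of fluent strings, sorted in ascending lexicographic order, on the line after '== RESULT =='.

Compute (G \ add) ∪ pre:
  G ∩ del = {}  (empty — regression defined)
  G \ add = {at(hall), have(k2)} \ {at(hall)} = {have(k2)}
  ∪ pre   = {have(k2)} ∪ {at(bay), open(d_hall_bay)}
          = {at(bay), have(k2), open(d_hall_bay)}

== RESULT ==
["at(bay)", "have(k2)", "open(d_hall_bay)"]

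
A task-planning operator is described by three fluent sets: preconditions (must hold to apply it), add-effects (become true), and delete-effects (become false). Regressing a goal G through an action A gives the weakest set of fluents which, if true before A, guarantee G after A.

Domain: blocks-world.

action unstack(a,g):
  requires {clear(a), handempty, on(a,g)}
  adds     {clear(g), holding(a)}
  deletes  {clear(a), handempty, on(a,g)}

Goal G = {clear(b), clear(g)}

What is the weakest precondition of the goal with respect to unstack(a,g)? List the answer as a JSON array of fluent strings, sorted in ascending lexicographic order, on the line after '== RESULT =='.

Compute (G \ add) ∪ pre:
  G ∩ del = {}  (empty — regression defined)
  G \ add = {clear(b), clear(g)} \ {clear(g), holding(a)} = {clear(b)}
  ∪ pre   = {clear(b)} ∪ {clear(a), handempty, on(a,g)}
          = {clear(a), clear(b), handempty, on(a,g)}

== RESULT ==
["clear(a)", "clear(b)", "handempty", "on(a,g)"]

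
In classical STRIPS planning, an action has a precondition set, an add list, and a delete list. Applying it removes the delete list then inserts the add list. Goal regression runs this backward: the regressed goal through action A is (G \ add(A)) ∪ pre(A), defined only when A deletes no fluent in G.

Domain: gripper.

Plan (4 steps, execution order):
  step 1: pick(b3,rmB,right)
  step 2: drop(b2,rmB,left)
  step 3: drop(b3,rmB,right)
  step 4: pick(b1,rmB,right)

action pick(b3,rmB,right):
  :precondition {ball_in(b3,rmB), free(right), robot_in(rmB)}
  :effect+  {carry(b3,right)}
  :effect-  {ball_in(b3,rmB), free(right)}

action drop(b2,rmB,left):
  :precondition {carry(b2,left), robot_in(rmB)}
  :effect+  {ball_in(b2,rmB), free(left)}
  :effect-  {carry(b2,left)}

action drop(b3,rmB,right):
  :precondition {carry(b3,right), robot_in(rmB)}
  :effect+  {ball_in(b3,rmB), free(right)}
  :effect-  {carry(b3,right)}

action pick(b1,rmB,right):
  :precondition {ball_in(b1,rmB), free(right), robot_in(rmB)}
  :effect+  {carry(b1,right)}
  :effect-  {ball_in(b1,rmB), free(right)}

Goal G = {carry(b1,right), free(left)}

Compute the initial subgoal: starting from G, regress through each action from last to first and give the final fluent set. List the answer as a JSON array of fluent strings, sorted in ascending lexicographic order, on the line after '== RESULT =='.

Regress step by step:
  through step 4 (pick(b1,rmB,right)): drop {carry(b1,right)}, keep {free(left)}, require {ball_in(b1,rmB), free(right), robot_in(rmB)}
    → {ball_in(b1,rmB), free(left), free(right), robot_in(rmB)}
  through step 3 (drop(b3,rmB,right)): drop {free(right)}, keep {ball_in(b1,rmB), free(left), robot_in(rmB)}, require {carry(b3,right), robot_in(rmB)}
    → {ball_in(b1,rmB), carry(b3,right), free(left), robot_in(rmB)}
  through step 2 (drop(b2,rmB,left)): drop {free(left)}, keep {ball_in(b1,rmB), carry(b3,right), robot_in(rmB)}, require {carry(b2,left), robot_in(rmB)}
    → {ball_in(b1,rmB), carry(b2,left), carry(b3,right), robot_in(rmB)}
  through step 1 (pick(b3,rmB,right)): drop {carry(b3,right)}, keep {ball_in(b1,rmB), carry(b2,left), robot_in(rmB)}, require {ball_in(b3,rmB), free(right), robot_in(rmB)}
    → {ball_in(b1,rmB), ball_in(b3,rmB), carry(b2,left), free(right), robot_in(rmB)}

== RESULT ==
["ball_in(b1,rmB)", "ball_in(b3,rmB)", "carry(b2,left)", "free(right)", "robot_in(rmB)"]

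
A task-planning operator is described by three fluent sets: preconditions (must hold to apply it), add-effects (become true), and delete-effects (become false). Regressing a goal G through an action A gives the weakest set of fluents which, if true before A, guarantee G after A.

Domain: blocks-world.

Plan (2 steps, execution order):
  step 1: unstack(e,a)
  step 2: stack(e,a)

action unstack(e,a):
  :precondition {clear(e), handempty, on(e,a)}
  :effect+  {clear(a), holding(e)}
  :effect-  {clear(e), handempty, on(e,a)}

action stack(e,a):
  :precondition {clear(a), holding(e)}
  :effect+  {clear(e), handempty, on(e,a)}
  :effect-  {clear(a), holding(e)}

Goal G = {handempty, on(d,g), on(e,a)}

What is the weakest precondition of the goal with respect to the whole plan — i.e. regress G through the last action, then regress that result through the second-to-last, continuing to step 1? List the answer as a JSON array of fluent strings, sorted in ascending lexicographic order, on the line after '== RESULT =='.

Work backward from the goal:
  through step 2 (stack(e,a)): drop {handempty, on(e,a)}, keep {on(d,g)}, require {clear(a), holding(e)}
    → {clear(a), holding(e), on(d,g)}
  through step 1 (unstack(e,a)): drop {clear(a), holding(e)}, keep {on(d,g)}, require {clear(e), handempty, on(e,a)}
    → {clear(e), handempty, on(d,g), on(e,a)}

== RESULT ==
["clear(e)", "handempty", "on(d,g)", "on(e,a)"]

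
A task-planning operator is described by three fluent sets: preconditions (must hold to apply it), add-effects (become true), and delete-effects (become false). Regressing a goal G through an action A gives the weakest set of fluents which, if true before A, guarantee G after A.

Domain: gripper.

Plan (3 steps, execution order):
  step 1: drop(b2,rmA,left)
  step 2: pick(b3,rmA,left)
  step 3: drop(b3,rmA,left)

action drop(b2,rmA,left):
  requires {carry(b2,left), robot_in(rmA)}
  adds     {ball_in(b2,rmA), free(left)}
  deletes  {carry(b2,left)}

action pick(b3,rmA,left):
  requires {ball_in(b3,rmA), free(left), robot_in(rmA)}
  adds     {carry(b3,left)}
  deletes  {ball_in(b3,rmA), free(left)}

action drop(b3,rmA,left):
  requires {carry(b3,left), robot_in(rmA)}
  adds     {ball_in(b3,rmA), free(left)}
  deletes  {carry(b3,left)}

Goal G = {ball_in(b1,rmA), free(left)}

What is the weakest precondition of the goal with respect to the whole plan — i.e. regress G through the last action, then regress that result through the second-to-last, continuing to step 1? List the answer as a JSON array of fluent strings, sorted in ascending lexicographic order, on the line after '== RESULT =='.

Work backward from the goal:
  through step 3 (drop(b3,rmA,left)): drop {free(left)}, keep {ball_in(b1,rmA)}, require {carry(b3,left), robot_in(rmA)}
    → {ball_in(b1,rmA), carry(b3,left), robot_in(rmA)}
  through step 2 (pick(b3,rmA,left)): drop {carry(b3,left)}, keep {ball_in(b1,rmA), robot_in(rmA)}, require {ball_in(b3,rmA), free(left), robot_in(rmA)}
    → {ball_in(b1,rmA), ball_in(b3,rmA), free(left), robot_in(rmA)}
  through step 1 (drop(b2,rmA,left)): drop {free(left)}, keep {ball_in(b1,rmA), ball_in(b3,rmA), robot_in(rmA)}, require {carry(b2,left), robot_in(rmA)}
    → {ball_in(b1,rmA), ball_in(b3,rmA), carry(b2,left), robot_in(rmA)}

== RESULT ==
["ball_in(b1,rmA)", "ball_in(b3,rmA)", "carry(b2,left)", "robot_in(rmA)"]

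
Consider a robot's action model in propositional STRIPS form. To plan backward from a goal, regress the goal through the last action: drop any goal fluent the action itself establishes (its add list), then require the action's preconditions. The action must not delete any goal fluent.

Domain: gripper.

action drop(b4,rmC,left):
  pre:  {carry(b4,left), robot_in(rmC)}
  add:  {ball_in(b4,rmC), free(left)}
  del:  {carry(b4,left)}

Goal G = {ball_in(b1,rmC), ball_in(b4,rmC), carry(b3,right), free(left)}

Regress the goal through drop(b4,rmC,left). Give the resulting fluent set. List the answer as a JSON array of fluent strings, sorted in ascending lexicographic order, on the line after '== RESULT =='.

Regress:
  G ∩ del = {}  (empty — regression defined)
  G \ add = {ball_in(b1,rmC), ball_in(b4,rmC), carry(b3,right), free(left)} \ {ball_in(b4,rmC), free(left)} = {ball_in(b1,rmC), carry(b3,right)}
  ∪ pre   = {ball_in(b1,rmC), carry(b3,right)} ∪ {carry(b4,left), robot_in(rmC)}
          = {ball_in(b1,rmC), carry(b3,right), carry(b4,left), robot_in(rmC)}

== RESULT ==
["ball_in(b1,rmC)", "carry(b3,right)", "carry(b4,left)", "robot_in(rmC)"]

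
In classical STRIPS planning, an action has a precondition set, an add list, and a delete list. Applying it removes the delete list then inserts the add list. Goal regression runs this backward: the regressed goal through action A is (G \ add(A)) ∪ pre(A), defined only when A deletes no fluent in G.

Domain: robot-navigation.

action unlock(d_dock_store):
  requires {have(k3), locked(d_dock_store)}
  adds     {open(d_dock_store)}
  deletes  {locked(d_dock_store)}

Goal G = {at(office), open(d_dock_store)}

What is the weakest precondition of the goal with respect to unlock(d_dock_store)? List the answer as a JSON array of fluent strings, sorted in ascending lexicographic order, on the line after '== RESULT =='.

Regress:
  G ∩ del = {}  (empty — regression defined)
  G \ add = {at(office), open(d_dock_store)} \ {open(d_dock_store)} = {at(office)}
  ∪ pre   = {at(office)} ∪ {have(k3), locked(d_dock_store)}
          = {at(office), have(k3), locked(d_dock_store)}

== RESULT ==
["at(office)", "have(k3)", "locked(d_dock_store)"]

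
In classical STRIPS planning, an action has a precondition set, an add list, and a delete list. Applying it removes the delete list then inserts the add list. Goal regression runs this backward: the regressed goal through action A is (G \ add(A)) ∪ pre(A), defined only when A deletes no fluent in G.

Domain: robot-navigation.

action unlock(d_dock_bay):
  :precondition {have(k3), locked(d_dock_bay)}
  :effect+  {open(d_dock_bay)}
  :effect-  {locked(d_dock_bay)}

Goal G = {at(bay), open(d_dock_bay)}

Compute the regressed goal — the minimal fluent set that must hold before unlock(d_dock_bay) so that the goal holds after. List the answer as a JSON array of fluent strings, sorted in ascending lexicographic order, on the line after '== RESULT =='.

Compute (G \ add) ∪ pre:
  G ∩ del = {}  (empty — regression defined)
  G \ add = {at(bay), open(d_dock_bay)} \ {open(d_dock_bay)} = {at(bay)}
  ∪ pre   = {at(bay)} ∪ {have(k3), locked(d_dock_bay)}
          = {at(bay), have(k3), locked(d_dock_bay)}

== RESULT ==
["at(bay)", "have(k3)", "locked(d_dock_bay)"]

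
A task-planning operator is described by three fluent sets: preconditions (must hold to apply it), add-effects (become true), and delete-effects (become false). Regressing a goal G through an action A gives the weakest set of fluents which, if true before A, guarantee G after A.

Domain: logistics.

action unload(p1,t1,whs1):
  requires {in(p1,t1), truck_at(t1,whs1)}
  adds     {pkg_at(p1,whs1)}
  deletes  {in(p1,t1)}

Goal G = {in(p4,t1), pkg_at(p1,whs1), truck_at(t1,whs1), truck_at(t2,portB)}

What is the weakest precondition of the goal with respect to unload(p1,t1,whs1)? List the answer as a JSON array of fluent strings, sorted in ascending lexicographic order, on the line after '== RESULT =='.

Compute (G \ add) ∪ pre:
  G ∩ del = {}  (empty — regression defined)
  G \ add = {in(p4,t1), pkg_at(p1,whs1), truck_at(t1,whs1), truck_at(t2,portB)} \ {pkg_at(p1,whs1)} = {in(p4,t1), truck_at(t1,whs1), truck_at(t2,portB)}
  ∪ pre   = {in(p4,t1), truck_at(t1,whs1), truck_at(t2,portB)} ∪ {in(p1,t1), truck_at(t1,whs1)}
          = {in(p1,t1), in(p4,t1), truck_at(t1,whs1), truck_at(t2,portB)}

== RESULT ==
["in(p1,t1)", "in(p4,t1)", "truck_at(t1,whs1)", "truck_at(t2,portB)"]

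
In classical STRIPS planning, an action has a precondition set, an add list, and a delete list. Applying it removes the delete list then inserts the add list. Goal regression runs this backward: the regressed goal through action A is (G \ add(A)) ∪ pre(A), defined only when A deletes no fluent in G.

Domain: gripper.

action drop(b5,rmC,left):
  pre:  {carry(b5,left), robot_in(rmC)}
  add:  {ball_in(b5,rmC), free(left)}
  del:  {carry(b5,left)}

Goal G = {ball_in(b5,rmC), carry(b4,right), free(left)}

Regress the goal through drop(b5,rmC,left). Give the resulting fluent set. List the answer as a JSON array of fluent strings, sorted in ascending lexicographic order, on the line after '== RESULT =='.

Regress:
  G ∩ del = {}  (empty — regression defined)
  G \ add = {ball_in(b5,rmC), carry(b4,right), free(left)} \ {ball_in(b5,rmC), free(left)} = {carry(b4,right)}
  ∪ pre   = {carry(b4,right)} ∪ {carry(b5,left), robot_in(rmC)}
          = {carry(b4,right), carry(b5,left), robot_in(rmC)}

== RESULT ==
["carry(b4,right)", "carry(b5,left)", "robot_in(rmC)"]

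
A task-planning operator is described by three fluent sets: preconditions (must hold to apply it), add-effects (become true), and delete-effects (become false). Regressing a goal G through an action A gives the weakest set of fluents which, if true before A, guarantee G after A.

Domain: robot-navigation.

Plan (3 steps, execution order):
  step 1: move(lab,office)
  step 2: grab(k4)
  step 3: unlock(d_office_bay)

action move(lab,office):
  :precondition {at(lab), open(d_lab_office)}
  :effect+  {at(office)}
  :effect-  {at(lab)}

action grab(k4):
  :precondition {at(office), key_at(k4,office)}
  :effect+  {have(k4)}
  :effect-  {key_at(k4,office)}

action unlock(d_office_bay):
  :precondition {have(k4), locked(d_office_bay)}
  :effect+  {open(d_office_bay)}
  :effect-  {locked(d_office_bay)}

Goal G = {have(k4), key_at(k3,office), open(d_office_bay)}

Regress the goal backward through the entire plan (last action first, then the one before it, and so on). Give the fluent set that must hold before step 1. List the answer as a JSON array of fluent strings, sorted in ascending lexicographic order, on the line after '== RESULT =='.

Regress step by step:
  through step 3 (unlock(d_office_bay)): drop {open(d_office_bay)}, keep {have(k4), key_at(k3,office)}, require {have(k4), locked(d_office_bay)}
    → {have(k4), key_at(k3,office), locked(d_office_bay)}
  through step 2 (grab(k4)): drop {have(k4)}, keep {key_at(k3,office), locked(d_office_bay)}, require {at(office), key_at(k4,office)}
    → {at(office), key_at(k3,office), key_at(k4,office), locked(d_office_bay)}
  through step 1 (move(lab,office)): drop {at(office)}, keep {key_at(k3,office), key_at(k4,office), locked(d_office_bay)}, require {at(lab), open(d_lab_office)}
    → {at(lab), key_at(k3,office), key_at(k4,office), locked(d_office_bay), open(d_lab_office)}

== RESULT ==
["at(lab)", "key_at(k3,office)", "key_at(k4,office)", "locked(d_office_bay)", "open(d_lab_office)"]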